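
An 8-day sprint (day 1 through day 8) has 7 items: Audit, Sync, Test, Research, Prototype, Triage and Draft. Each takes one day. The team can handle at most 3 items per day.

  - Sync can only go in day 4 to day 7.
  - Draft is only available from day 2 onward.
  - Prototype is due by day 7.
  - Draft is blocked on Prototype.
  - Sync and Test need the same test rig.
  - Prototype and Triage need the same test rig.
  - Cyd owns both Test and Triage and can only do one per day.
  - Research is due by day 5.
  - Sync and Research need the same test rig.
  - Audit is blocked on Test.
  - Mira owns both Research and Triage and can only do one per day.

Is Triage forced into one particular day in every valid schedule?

No

Triage can be day 1 (e.g. Test in day 2, Audit in day 3, Triage in day 1, Sync in day 4, Prototype in day 2, Draft in day 3, Research in day 2) or day 2 (e.g. Draft=day 2; Test=day 1; Audit=day 2; Prototype=day 1; Research=day 1; Sync=day 4; Triage=day 2).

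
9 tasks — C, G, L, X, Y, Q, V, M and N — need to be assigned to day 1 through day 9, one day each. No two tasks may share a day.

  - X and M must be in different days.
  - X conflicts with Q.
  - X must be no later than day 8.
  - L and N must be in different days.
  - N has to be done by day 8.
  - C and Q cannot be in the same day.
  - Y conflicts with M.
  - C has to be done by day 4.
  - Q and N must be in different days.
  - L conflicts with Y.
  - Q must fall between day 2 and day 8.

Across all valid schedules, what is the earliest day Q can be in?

day 2

Q is available from day 2; Q's own window allows nothing later than day 8.
Q at day 2 is achievable: Q=day 2, M=day 9, N=day 4, L=day 6, V=day 8, X=day 3, Y=day 7, G=day 5, C=day 1.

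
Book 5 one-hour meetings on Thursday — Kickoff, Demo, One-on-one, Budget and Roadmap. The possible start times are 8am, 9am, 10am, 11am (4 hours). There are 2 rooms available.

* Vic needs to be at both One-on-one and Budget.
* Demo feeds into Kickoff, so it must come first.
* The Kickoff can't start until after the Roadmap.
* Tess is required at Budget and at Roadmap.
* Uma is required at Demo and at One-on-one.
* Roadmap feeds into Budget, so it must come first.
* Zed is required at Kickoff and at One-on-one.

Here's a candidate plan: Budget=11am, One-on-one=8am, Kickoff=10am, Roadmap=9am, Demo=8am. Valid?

Invalid. Uma is required at Demo and at One-on-one.

Tess is required at Budget and at Roadmap — holds.
Vic needs to be at both One-on-one and Budget — holds.
The Kickoff can't start until after the Roadmap — holds.
Roadmap feeds into Budget, so it must come first — holds.
Uma is required at Demo and at One-on-one — violated.
Zed is required at Kickoff and at One-on-one — holds.
There are 2 rooms available — holds.
Demo feeds into Kickoff, so it must come first — holds.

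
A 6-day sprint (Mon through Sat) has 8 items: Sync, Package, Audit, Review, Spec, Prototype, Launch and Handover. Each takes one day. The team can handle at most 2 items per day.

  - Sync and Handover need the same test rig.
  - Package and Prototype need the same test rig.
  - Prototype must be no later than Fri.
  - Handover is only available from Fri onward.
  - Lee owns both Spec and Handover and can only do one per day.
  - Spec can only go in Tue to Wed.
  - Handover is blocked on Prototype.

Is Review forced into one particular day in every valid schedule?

Review can be Mon (e.g. Sync -> Tue, Spec -> Tue, Prototype -> Mon, Handover -> Fri, Review -> Mon, Package -> Wed, Audit -> Wed, Launch -> Thu) or Tue (e.g. Launch=Thu, Sync=Mon, Review=Tue, Handover=Fri, Package=Wed, Prototype=Mon, Audit=Wed, Spec=Tue).

No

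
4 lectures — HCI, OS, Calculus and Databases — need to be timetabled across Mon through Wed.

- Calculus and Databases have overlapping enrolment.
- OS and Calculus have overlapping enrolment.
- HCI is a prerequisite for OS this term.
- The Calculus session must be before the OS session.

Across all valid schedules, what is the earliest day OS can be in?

Precedence pushes OS to at least Tue.
OS at Tue is achievable: Databases in Tue, OS in Tue, Calculus in Mon, HCI in Mon.

Tue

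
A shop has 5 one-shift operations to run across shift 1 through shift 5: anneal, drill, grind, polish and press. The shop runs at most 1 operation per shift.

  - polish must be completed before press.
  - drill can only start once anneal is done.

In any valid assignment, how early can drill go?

Precedence pushes drill to at least shift 2.
drill at shift 2 is achievable: press=shift 4; anneal=shift 1; polish=shift 3; drill=shift 2; grind=shift 5.

shift 2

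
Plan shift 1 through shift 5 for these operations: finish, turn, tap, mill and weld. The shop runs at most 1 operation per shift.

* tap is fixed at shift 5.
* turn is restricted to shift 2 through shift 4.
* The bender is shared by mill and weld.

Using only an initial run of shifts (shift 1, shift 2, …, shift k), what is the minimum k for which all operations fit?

5

With at most 1 per shift and 5 operations, at least 5 shifts are needed.
tap can't be placed before shift 5, so the schedule must run through at least shift 5.
5 works (last occupied shift: shift 5): for example tap=shift 5; mill=shift 3; finish=shift 1; weld=shift 4; turn=shift 2.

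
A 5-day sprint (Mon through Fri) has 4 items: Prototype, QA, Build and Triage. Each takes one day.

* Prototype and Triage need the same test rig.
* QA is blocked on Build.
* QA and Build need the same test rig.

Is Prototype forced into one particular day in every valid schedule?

Prototype can be Mon (e.g. Build -> Mon; Prototype -> Mon; Triage -> Tue; QA -> Tue) or Tue (e.g. Build in Mon; Triage in Mon; Prototype in Tue; QA in Tue).

No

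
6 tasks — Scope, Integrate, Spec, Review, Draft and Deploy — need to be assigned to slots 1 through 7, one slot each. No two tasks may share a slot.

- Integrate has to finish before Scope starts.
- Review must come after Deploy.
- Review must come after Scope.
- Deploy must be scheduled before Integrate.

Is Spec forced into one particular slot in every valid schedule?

Spec can be 1 (e.g. Spec in 1; Integrate in 3; Review in 5; Draft in 6; Scope in 4; Deploy in 2) or 2 (e.g. Draft=6; Spec=2; Review=5; Deploy=1; Integrate=3; Scope=4).

No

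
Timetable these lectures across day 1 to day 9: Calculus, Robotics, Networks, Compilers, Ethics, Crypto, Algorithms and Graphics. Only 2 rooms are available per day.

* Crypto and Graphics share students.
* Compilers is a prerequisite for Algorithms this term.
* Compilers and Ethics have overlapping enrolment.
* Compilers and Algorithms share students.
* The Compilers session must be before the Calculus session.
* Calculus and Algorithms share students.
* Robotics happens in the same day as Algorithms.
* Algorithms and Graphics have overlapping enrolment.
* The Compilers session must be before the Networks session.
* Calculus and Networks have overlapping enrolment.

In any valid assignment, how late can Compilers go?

Downstream work caps Compilers at day 8.
Compilers at day 6 is achievable: Crypto -> day 1; Ethics -> day 1; Algorithms -> day 9; Compilers -> day 6; Graphics -> day 2; Calculus -> day 7; Robotics -> day 9; Networks -> day 8.
Nothing later works — the conflict and capacity constraints rule out every day after day 6.

day 6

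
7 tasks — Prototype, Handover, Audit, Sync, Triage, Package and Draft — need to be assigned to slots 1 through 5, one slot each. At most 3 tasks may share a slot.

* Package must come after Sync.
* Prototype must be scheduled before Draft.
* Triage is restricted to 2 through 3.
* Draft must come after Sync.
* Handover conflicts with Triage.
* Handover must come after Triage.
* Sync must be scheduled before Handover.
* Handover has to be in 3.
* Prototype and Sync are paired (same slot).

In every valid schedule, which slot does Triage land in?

2

Triage's window is 2–3.
Handover is fixed at 3, and Triage can't share a slot with Handover.
So Triage must be 2.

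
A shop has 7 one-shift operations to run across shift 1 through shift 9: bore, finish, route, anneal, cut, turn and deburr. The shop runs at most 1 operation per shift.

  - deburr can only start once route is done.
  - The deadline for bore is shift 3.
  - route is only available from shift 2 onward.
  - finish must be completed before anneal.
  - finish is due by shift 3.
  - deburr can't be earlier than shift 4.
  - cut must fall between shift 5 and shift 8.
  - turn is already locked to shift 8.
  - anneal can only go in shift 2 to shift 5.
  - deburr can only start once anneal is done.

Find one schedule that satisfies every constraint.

anneal=shift 3, turn=shift 8, bore=shift 2, finish=shift 1, deburr=shift 6, cut=shift 5, route=shift 4

Checking: finish(shift 1) before anneal(shift 3); anneal(shift 3) before deburr(shift 6); route(shift 4) before deburr(shift 6); cut=shift 5 in [shift 5,shift 8]; deburr=shift 6 in [shift 4,shift 9]; finish=shift 1 in [shift 1,shift 3]; route=shift 4 in [shift 2,shift 9]; turn=shift 8 in [shift 8,shift 8]; anneal=shift 3 in [shift 2,shift 5]; bore=shift 2 in [shift 1,shift 3]; max 1 per shift (cap 1).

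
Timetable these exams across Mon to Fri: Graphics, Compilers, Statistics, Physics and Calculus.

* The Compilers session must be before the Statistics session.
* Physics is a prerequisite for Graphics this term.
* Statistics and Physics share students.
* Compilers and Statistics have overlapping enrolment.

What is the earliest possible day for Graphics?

Tue

Precedence pushes Graphics to at least Tue.
Graphics at Tue is achievable: Physics=Mon; Calculus=Mon; Statistics=Tue; Graphics=Tue; Compilers=Mon.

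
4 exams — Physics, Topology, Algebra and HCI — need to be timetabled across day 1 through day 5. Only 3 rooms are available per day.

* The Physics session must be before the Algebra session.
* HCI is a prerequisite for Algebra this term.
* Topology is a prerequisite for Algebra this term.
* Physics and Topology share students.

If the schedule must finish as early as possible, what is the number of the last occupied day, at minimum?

3

The precedence chain requires at least 2 distinct days.
With at most 3 per day and 4 exams, at least 2 days are needed.
Could 2 days be enough, i.e. nothing placed later than day 2? No: Algebra must come after Physics (at day 1 or later) → {day 2}; Physics must come before Algebra (at day 2 or earlier) → {day 1}; Topology must come before Algebra (at day 2 or earlier) → {day 1}; Topology can't share with Physics (day 1) → nothing is left.
So 2 days is not enough.
3 works (last occupied day: day 3): for example HCI -> day 1; Physics -> day 1; Topology -> day 2; Algebra -> day 3.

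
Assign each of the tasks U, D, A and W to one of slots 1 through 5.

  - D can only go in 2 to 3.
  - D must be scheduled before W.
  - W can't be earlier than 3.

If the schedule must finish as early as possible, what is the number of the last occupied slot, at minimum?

The precedence chain requires at least 2 distinct slots.
W can't be placed before 3, so the schedule must run through at least slot 3.
3 works (last occupied slot: 3): for example A=1; W=3; U=1; D=2.

3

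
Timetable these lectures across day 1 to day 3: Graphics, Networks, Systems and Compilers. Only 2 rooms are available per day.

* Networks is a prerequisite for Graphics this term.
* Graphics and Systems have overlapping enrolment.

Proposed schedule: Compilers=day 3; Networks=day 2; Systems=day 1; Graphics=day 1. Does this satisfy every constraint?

Graphics and Systems have overlapping enrolment — violated.
Networks is a prerequisite for Graphics this term — violated.
Only 2 rooms are available per day — holds.

No. Networks is a prerequisite for Graphics this term is not satisfied.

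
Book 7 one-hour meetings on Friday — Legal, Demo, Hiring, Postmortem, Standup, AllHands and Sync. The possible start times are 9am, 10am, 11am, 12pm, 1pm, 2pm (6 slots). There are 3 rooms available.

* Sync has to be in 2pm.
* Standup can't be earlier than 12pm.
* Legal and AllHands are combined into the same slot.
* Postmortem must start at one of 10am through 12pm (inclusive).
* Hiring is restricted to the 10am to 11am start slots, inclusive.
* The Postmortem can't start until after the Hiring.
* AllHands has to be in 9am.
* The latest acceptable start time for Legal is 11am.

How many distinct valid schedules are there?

Splitting on Hiring: it can be 10am (36), 11am (18). Listing each branch's schedules as (Legal, Demo, Postmortem, Standup, AllHands, Sync):
Hiring=10am: (9am,9am,11am,12pm,9am,2pm) (9am,9am,11am,1pm,9am,2pm) (9am,9am,11am,2pm,9am,2pm) (9am,9am,12pm,12pm,9am,2pm) (9am,9am,12pm,1pm,9am,2pm) (9am,9am,12pm,2pm,9am,2pm) (9am,10am,11am,12pm,9am,2pm) (9am,10am,11am,1pm,9am,2pm) (9am,10am,11am,2pm,9am,2pm) (9am,10am,12pm,12pm,9am,2pm) (9am,10am,12pm,1pm,9am,2pm) (9am,10am,12pm,2pm,9am,2pm) (9am,11am,11am,12pm,9am,2pm) (9am,11am,11am,1pm,9am,2pm) (9am,11am,11am,2pm,9am,2pm) (9am,11am,12pm,12pm,9am,2pm) (9am,11am,12pm,1pm,9am,2pm) (9am,11am,12pm,2pm,9am,2pm) (9am,12pm,11am,12pm,9am,2pm) (9am,12pm,11am,1pm,9am,2pm) (9am,12pm,11am,2pm,9am,2pm) (9am,12pm,12pm,12pm,9am,2pm) (9am,12pm,12pm,1pm,9am,2pm) (9am,12pm,12pm,2pm,9am,2pm) (9am,1pm,11am,12pm,9am,2pm) (9am,1pm,11am,1pm,9am,2pm) (9am,1pm,11am,2pm,9am,2pm) (9am,1pm,12pm,12pm,9am,2pm) (9am,1pm,12pm,1pm,9am,2pm) (9am,1pm,12pm,2pm,9am,2pm) (9am,2pm,11am,12pm,9am,2pm) (9am,2pm,11am,1pm,9am,2pm) (9am,2pm,11am,2pm,9am,2pm) (9am,2pm,12pm,12pm,9am,2pm) (9am,2pm,12pm,1pm,9am,2pm) (9am,2pm,12pm,2pm,9am,2pm) — 36.
Hiring=11am: (9am,9am,12pm,12pm,9am,2pm) (9am,9am,12pm,1pm,9am,2pm) (9am,9am,12pm,2pm,9am,2pm) (9am,10am,12pm,12pm,9am,2pm) (9am,10am,12pm,1pm,9am,2pm) (9am,10am,12pm,2pm,9am,2pm) (9am,11am,12pm,12pm,9am,2pm) (9am,11am,12pm,1pm,9am,2pm) (9am,11am,12pm,2pm,9am,2pm) (9am,12pm,12pm,12pm,9am,2pm) (9am,12pm,12pm,1pm,9am,2pm) (9am,12pm,12pm,2pm,9am,2pm) (9am,1pm,12pm,12pm,9am,2pm) (9am,1pm,12pm,1pm,9am,2pm) (9am,1pm,12pm,2pm,9am,2pm) (9am,2pm,12pm,12pm,9am,2pm) (9am,2pm,12pm,1pm,9am,2pm) (9am,2pm,12pm,2pm,9am,2pm) — 18.
Summing: 36 + 18 = 54.

54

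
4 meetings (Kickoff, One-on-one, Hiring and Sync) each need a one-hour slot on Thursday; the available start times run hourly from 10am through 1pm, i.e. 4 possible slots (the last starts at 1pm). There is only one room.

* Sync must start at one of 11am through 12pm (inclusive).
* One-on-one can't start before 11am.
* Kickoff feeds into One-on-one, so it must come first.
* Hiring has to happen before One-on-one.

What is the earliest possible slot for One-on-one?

One-on-one is available from 11am.
One-on-one at 1pm is achievable: Hiring -> 12pm; Sync -> 11am; Kickoff -> 10am; One-on-one -> 1pm.
Nothing earlier works — the capacity limit rule out every slot before 1pm.

1pm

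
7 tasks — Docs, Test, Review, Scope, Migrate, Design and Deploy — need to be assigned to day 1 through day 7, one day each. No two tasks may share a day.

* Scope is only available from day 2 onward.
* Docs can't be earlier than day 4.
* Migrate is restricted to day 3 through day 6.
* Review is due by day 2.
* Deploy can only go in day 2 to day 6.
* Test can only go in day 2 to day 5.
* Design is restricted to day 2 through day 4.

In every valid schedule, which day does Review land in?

day 1

Review's own window allows nothing later than day 2.
So Review is pinned to day 1.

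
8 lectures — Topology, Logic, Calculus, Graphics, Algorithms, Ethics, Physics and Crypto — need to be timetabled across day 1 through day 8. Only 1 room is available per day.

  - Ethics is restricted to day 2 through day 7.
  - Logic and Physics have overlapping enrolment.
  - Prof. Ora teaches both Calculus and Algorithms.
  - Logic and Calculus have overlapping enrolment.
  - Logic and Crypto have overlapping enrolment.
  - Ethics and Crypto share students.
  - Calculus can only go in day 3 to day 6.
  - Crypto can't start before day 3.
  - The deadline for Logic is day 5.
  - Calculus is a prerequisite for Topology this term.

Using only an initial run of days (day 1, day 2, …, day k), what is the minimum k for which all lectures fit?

The precedence chain requires at least 2 distinct days.
With at most 1 per day and 8 lectures, at least 8 days are needed.
Propagating the time windows through the other constraints, Topology can't land before day 4, so the schedule must run through at least day 4.
8 works (last occupied day: day 8): for example Topology -> day 5, Crypto -> day 4, Logic -> day 1, Graphics -> day 6, Calculus -> day 3, Algorithms -> day 7, Physics -> day 8, Ethics -> day 2.

8 days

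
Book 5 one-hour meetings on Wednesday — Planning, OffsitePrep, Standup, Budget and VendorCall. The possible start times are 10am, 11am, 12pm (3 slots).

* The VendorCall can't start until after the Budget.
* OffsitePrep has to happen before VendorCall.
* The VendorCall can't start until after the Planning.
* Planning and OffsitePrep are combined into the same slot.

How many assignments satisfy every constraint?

Splitting on Planning: it can be 10am (9), 11am (6). Listing each branch's schedules as (OffsitePrep, Standup, Budget, VendorCall):
Planning=10am: (10am,10am,10am,11am) (10am,10am,10am,12pm) (10am,10am,11am,12pm) (10am,11am,10am,11am) (10am,11am,10am,12pm) (10am,11am,11am,12pm) (10am,12pm,10am,11am) (10am,12pm,10am,12pm) (10am,12pm,11am,12pm) — 9.
Planning=11am: (11am,10am,10am,12pm) (11am,10am,11am,12pm) (11am,11am,10am,12pm) (11am,11am,11am,12pm) (11am,12pm,10am,12pm) (11am,12pm,11am,12pm) — 6.
Summing: 9 + 6 = 15.

15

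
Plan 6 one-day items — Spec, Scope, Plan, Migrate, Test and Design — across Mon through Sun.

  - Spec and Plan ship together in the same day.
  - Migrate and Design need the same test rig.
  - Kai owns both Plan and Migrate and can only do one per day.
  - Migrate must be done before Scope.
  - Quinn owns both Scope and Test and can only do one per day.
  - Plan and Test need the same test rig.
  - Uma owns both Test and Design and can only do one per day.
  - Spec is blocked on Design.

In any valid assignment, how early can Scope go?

Precedence pushes Scope to at least Tue.
Scope at Tue is achievable: Design -> Tue, Scope -> Tue, Plan -> Wed, Spec -> Wed, Test -> Mon, Migrate -> Mon.

Tue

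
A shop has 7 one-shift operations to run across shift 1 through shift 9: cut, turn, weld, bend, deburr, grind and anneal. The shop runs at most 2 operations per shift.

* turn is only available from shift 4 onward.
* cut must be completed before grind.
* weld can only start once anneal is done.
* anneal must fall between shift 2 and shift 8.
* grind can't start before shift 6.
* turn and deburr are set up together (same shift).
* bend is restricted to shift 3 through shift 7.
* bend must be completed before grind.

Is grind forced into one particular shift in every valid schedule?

grind can be shift 6 (e.g. turn in shift 4, grind in shift 6, bend in shift 3, anneal in shift 2, weld in shift 3, cut in shift 1, deburr in shift 4) or shift 7 (e.g. deburr in shift 4; grind in shift 7; cut in shift 1; bend in shift 3; anneal in shift 2; weld in shift 3; turn in shift 4).

No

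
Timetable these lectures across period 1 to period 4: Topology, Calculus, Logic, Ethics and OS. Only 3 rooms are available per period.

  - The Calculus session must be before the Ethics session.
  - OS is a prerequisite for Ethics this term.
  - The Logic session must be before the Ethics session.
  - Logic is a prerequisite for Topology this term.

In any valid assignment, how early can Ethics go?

period 2

Precedence pushes Ethics to at least period 2.
Ethics at period 2 is achievable: OS -> period 1, Ethics -> period 2, Calculus -> period 1, Topology -> period 2, Logic -> period 1.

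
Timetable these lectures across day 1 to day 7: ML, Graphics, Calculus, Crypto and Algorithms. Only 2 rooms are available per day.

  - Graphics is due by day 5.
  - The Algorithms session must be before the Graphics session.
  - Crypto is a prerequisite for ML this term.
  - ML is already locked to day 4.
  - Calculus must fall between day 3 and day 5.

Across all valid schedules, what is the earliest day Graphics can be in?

Precedence pushes Graphics to at least day 2; Graphics's own window allows nothing later than day 5.
Graphics at day 2 is achievable: Calculus=day 3, Graphics=day 2, ML=day 4, Crypto=day 1, Algorithms=day 1.

day 2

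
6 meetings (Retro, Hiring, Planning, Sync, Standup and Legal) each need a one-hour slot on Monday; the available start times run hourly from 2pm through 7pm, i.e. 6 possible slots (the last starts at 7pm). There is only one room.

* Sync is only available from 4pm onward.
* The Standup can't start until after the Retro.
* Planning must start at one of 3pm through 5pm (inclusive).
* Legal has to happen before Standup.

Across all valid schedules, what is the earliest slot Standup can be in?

Precedence pushes Standup to at least 3pm.
Standup at 4pm is achievable: Hiring -> 7pm, Retro -> 2pm, Sync -> 6pm, Planning -> 5pm, Legal -> 3pm, Standup -> 4pm.
Nothing earlier works — the capacity limit rule out every slot before 4pm.

4pm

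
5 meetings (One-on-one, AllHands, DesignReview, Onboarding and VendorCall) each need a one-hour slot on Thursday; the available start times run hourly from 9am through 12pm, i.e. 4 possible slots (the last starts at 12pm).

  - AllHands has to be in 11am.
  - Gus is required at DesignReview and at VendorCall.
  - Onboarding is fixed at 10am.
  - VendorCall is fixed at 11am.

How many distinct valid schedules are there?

12

Splitting on One-on-one: it can be 9am (3), 10am (3), 11am (3), 12pm (3). Listing each branch's schedules as (AllHands, DesignReview, Onboarding, VendorCall):
One-on-one=9am: (11am,9am,10am,11am) (11am,10am,10am,11am) (11am,12pm,10am,11am) — 3.
One-on-one=10am: (11am,9am,10am,11am) (11am,10am,10am,11am) (11am,12pm,10am,11am) — 3.
One-on-one=11am: (11am,9am,10am,11am) (11am,10am,10am,11am) (11am,12pm,10am,11am) — 3.
One-on-one=12pm: (11am,9am,10am,11am) (11am,10am,10am,11am) (11am,12pm,10am,11am) — 3.
Summing: 3 + 3 + 3 + 3 = 12.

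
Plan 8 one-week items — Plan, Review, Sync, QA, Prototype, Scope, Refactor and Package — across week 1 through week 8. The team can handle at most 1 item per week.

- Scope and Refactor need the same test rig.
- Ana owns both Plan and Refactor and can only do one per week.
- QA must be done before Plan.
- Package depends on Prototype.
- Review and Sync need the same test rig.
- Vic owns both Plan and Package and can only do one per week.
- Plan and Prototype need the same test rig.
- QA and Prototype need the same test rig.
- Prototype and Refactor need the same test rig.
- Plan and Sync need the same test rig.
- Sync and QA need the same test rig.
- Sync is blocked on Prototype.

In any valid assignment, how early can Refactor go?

Refactor at week 1 is achievable: Plan -> week 4; QA -> week 3; Sync -> week 5; Package -> week 6; Prototype -> week 2; Refactor -> week 1; Scope -> week 8; Review -> week 7.

week 1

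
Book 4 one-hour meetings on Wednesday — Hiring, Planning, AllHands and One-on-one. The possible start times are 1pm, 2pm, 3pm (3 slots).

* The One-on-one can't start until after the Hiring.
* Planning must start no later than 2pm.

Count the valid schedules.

18

Splitting on Hiring: it can be 1pm (12), 2pm (6). Listing each branch's schedules as (Planning, AllHands, One-on-one):
Hiring=1pm: (1pm,1pm,2pm) (1pm,1pm,3pm) (1pm,2pm,2pm) (1pm,2pm,3pm) (1pm,3pm,2pm) (1pm,3pm,3pm) (2pm,1pm,2pm) (2pm,1pm,3pm) (2pm,2pm,2pm) (2pm,2pm,3pm) (2pm,3pm,2pm) (2pm,3pm,3pm) — 12.
Hiring=2pm: (1pm,1pm,3pm) (1pm,2pm,3pm) (1pm,3pm,3pm) (2pm,1pm,3pm) (2pm,2pm,3pm) (2pm,3pm,3pm) — 6.
Summing: 12 + 6 = 18.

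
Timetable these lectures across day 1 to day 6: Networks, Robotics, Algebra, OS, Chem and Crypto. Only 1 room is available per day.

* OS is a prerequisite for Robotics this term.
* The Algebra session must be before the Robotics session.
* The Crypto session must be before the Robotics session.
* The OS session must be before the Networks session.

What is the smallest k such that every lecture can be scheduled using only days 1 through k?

6

The precedence chain requires at least 2 distinct days.
With at most 1 per day and 6 lectures, at least 6 days are needed.
6 works (last occupied day: day 6): for example OS=day 1; Robotics=day 4; Crypto=day 3; Networks=day 5; Chem=day 6; Algebra=day 2.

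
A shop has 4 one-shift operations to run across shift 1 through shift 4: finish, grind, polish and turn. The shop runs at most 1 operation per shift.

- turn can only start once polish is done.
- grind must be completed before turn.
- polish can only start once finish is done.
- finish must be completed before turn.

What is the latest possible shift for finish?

Downstream work caps finish at shift 2.
finish at shift 2 is achievable: turn in shift 4; finish in shift 2; polish in shift 3; grind in shift 1.

shift 2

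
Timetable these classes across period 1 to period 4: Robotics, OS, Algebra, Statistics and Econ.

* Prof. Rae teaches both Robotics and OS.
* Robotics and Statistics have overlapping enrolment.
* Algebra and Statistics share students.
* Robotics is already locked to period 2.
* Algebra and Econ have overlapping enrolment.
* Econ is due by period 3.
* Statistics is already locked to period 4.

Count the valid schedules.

18

Splitting on OS: it can be period 1 (6), period 3 (6), period 4 (6). Listing each branch's schedules as (Robotics, Algebra, Statistics, Econ) by period number:
OS=period 1: (2,1,4,2) (2,1,4,3) (2,2,4,1) (2,2,4,3) (2,3,4,1) (2,3,4,2) — 6.
OS=period 3: (2,1,4,2) (2,1,4,3) (2,2,4,1) (2,2,4,3) (2,3,4,1) (2,3,4,2) — 6.
OS=period 4: (2,1,4,2) (2,1,4,3) (2,2,4,1) (2,2,4,3) (2,3,4,1) (2,3,4,2) — 6.
Summing: 6 + 6 + 6 = 18.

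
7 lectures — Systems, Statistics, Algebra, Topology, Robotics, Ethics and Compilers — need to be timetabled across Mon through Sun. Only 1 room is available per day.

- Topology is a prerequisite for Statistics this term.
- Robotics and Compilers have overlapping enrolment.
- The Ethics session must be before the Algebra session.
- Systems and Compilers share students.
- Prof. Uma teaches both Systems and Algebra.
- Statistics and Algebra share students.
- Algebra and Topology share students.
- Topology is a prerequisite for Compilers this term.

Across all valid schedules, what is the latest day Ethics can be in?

Sat

Downstream work caps Ethics at Sat.
Ethics at Sat is achievable: Ethics in Sat, Robotics in Fri, Systems in Thu, Topology in Mon, Statistics in Tue, Compilers in Wed, Algebra in Sun.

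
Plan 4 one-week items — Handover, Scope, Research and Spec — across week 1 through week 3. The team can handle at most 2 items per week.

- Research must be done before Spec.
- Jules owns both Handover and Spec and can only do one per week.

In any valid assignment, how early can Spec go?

Precedence pushes Spec to at least week 2.
Spec at week 2 is achievable: Handover -> week 1, Research -> week 1, Spec -> week 2, Scope -> week 2.

week 2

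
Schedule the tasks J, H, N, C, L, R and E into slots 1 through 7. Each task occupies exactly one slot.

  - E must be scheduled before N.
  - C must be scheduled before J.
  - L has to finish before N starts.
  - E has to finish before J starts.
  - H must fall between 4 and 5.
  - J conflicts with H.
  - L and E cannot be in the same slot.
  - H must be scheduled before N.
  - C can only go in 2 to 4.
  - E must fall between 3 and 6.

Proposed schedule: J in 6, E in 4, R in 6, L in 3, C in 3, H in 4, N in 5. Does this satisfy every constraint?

Yes, all constraints hold

H must be scheduled before N — holds.
L and E cannot be in the same slot — holds.
C must be scheduled before J — holds.
L has to finish before N starts — holds.
C can only go in 2 to 4 — holds.
E must be scheduled before N — holds.
J conflicts with H — holds.
E must fall between 3 and 6 — holds.
E has to finish before J starts — holds.
H must fall between 4 and 5 — holds.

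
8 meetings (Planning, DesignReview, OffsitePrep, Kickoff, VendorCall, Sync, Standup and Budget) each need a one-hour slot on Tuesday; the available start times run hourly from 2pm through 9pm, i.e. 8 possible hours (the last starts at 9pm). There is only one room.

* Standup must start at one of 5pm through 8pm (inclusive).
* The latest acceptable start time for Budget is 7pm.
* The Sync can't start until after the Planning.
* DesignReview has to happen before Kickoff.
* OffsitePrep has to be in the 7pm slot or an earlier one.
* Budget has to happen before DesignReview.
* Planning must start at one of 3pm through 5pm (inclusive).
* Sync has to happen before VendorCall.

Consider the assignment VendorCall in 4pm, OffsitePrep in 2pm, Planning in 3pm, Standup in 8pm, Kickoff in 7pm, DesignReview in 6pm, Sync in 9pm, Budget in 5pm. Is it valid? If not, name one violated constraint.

No — it violates: Sync has to happen before VendorCall

OffsitePrep has to be in the 7pm slot or an earlier one — holds.
There is only one room — holds.
Standup must start at one of 5pm through 8pm (inclusive) — holds.
Planning must start at one of 3pm through 5pm (inclusive) — holds.
DesignReview has to happen before Kickoff — holds.
Budget has to happen before DesignReview — holds.
The Sync can't start until after the Planning — holds.
Sync has to happen before VendorCall — violated.
The latest acceptable start time for Budget is 7pm — holds.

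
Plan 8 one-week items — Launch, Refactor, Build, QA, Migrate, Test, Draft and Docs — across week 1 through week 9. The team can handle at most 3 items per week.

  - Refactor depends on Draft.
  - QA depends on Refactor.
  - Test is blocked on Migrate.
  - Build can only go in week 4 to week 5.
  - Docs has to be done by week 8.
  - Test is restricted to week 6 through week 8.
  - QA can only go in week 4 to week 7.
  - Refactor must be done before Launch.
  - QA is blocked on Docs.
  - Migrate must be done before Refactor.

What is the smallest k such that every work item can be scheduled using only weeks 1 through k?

6 weeks

The precedence chain requires at least 3 distinct weeks.
With at most 3 per week and 8 work items, at least 3 weeks are needed.
Test can't be placed before week 6, so the schedule must run through at least week 6.
6 works (last occupied week: week 6): for example QA -> week 4, Launch -> week 3, Docs -> week 1, Refactor -> week 2, Draft -> week 1, Migrate -> week 1, Build -> week 4, Test -> week 6.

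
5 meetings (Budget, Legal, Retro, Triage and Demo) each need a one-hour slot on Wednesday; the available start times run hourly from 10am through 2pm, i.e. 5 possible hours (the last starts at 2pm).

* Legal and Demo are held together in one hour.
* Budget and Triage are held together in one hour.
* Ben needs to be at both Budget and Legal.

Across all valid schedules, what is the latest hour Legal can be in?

Legal at 2pm is achievable: Triage in 10am; Demo in 2pm; Legal in 2pm; Retro in 10am; Budget in 10am.

2pm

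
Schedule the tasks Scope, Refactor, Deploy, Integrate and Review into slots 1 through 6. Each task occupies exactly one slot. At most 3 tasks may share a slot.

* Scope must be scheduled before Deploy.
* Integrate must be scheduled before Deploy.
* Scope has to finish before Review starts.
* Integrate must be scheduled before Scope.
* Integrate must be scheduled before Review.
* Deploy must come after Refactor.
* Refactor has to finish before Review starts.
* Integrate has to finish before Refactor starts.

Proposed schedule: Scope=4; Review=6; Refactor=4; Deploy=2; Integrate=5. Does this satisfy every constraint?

Integrate must be scheduled before Deploy — violated.
Deploy must come after Refactor — violated.
Scope has to finish before Review starts — holds.
Integrate must be scheduled before Scope — violated.
Refactor has to finish before Review starts — holds.
Scope must be scheduled before Deploy — violated.
Integrate must be scheduled before Review — holds.
At most 3 tasks may share a slot — holds.
Integrate has to finish before Refactor starts — violated.

No — it violates: Integrate must be scheduled before Deploy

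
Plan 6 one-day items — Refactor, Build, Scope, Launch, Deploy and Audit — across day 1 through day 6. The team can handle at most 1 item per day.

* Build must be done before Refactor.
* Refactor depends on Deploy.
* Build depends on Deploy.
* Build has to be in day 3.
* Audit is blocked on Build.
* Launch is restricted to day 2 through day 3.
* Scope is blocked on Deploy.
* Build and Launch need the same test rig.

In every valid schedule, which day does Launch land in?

day 2

Launch's window is day 2–day 3.
Build is fixed at day 3, and Launch can't share a day with Build.
So Launch must be day 2.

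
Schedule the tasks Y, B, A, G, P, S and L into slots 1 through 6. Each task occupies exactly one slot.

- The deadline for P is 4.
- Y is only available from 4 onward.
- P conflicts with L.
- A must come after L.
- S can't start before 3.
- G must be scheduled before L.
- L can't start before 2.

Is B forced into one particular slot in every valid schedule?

No

B can be 1 (e.g. B=1, A=3, Y=4, L=2, P=1, S=3, G=1) or 2 (e.g. Y in 4, G in 1, B in 2, L in 2, A in 3, S in 3, P in 1).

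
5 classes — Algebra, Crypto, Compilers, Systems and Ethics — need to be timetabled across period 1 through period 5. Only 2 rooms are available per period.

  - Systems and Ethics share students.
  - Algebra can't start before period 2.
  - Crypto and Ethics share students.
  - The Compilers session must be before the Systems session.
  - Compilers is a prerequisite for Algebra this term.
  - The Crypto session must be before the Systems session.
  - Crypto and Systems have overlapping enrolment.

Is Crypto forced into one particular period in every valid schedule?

Crypto can be period 1 (e.g. Ethics=period 3, Crypto=period 1, Systems=period 2, Compilers=period 1, Algebra=period 2) or period 2 (e.g. Systems -> period 3; Compilers -> period 1; Ethics -> period 1; Crypto -> period 2; Algebra -> period 2).

No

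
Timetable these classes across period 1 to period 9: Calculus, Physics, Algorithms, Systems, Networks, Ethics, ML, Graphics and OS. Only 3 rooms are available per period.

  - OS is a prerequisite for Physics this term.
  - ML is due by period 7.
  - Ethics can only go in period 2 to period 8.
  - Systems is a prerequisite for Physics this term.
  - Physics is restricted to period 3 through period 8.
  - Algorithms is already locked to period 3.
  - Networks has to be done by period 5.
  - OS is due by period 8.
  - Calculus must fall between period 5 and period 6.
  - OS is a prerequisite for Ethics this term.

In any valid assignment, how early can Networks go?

period 1

Networks's own window allows nothing later than period 5.
Networks at period 1 is achievable: Physics -> period 3, Algorithms -> period 3, Systems -> period 2, OS -> period 1, Graphics -> period 2, ML -> period 1, Ethics -> period 2, Calculus -> period 5, Networks -> period 1.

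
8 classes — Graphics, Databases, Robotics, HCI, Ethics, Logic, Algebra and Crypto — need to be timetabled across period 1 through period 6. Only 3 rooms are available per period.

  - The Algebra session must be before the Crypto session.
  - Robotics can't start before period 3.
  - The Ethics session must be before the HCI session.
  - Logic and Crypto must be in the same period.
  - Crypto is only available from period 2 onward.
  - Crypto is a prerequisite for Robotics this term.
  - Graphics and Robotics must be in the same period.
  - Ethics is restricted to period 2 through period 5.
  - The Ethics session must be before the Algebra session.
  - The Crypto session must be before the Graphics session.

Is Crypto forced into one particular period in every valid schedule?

No

Crypto can be period 4 (e.g. Robotics=period 5, Graphics=period 5, HCI=period 3, Databases=period 1, Logic=period 4, Ethics=period 2, Algebra=period 3, Crypto=period 4) or period 5 (e.g. Logic -> period 5; Ethics -> period 2; Robotics -> period 6; Crypto -> period 5; Algebra -> period 3; Databases -> period 1; HCI -> period 3; Graphics -> period 6).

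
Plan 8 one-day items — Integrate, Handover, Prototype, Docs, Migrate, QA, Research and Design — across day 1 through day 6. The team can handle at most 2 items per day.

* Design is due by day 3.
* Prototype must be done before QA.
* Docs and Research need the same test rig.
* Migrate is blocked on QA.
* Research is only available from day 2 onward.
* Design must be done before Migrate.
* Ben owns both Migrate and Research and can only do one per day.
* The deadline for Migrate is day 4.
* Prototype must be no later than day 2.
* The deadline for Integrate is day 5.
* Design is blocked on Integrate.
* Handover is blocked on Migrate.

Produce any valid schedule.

Docs=day 3, Research=day 4, Design=day 2, Migrate=day 3, QA=day 2, Prototype=day 1, Handover=day 4, Integrate=day 1

Checking: Integrate(day 1) before Design(day 2); Migrate(day 3) before Handover(day 4); QA(day 2) before Migrate(day 3); Design(day 2) before Migrate(day 3); Prototype(day 1) before QA(day 2); Migrate(day 3) != Research(day 4); Docs(day 3) != Research(day 4); Research=day 4 in [day 2,day 6]; Prototype=day 1 in [day 1,day 2]; Integrate=day 1 in [day 1,day 5]; Migrate=day 3 in [day 1,day 4]; Design=day 2 in [day 1,day 3]; max 2 per day (cap 2).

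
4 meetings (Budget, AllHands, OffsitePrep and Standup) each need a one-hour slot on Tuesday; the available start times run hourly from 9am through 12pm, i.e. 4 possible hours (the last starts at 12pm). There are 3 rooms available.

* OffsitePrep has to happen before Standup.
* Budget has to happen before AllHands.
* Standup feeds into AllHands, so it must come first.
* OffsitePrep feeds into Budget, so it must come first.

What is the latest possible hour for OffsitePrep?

10am

Downstream work caps OffsitePrep at 10am.
OffsitePrep at 10am is achievable: AllHands in 12pm; Standup in 11am; OffsitePrep in 10am; Budget in 11am.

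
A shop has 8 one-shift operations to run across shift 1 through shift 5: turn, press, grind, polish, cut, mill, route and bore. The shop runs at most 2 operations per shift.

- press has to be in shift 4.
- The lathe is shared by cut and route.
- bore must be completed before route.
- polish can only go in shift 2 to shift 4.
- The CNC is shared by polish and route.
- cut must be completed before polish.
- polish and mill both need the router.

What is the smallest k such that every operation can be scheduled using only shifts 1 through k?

4

The precedence chain requires at least 2 distinct shifts.
With at most 2 per shift and 8 operations, at least 4 shifts are needed.
press can't be placed before shift 4, so the schedule must run through at least shift 4.
4 works (last occupied shift: shift 4): for example bore in shift 1; press in shift 4; turn in shift 2; grind in shift 3; cut in shift 1; route in shift 3; polish in shift 2; mill in shift 4.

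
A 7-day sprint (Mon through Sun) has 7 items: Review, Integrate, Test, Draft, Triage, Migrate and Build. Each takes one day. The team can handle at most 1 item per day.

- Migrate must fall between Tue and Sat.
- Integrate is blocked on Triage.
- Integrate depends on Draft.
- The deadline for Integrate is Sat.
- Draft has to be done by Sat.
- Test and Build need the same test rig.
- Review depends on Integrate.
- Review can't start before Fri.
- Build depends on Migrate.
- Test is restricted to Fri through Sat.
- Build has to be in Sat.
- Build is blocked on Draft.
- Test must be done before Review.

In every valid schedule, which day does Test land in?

Fri

Test's window is Fri–Sat.
Build is fixed at Sat, and Test can't share a day with Build.
So Test must be Fri.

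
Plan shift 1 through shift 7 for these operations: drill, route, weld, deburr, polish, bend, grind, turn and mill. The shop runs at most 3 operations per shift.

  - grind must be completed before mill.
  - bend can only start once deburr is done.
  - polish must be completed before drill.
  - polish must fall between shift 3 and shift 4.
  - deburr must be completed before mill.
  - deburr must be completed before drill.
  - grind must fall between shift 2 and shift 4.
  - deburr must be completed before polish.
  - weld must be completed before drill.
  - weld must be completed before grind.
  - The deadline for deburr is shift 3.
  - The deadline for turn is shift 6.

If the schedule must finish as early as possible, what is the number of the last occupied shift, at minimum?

The precedence chain requires at least 3 distinct shifts.
With at most 3 per shift and 9 operations, at least 3 shifts are needed.
Propagating the time windows through the other constraints, drill can't land before shift 4, so the schedule must run through at least shift 4.
4 works (last occupied shift: shift 4): for example turn -> shift 2; mill -> shift 3; weld -> shift 1; route -> shift 1; deburr -> shift 1; bend -> shift 2; polish -> shift 3; drill -> shift 4; grind -> shift 2.

4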